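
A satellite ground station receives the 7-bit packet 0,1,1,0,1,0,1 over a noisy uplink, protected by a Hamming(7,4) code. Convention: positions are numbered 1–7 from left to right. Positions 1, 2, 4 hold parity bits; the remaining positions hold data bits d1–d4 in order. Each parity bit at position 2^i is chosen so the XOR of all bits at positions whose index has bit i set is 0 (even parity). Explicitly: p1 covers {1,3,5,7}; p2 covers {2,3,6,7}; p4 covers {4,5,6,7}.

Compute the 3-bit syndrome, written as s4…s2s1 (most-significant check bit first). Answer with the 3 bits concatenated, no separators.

011

s1 (pos 1,3,5,7): 0⊕1⊕1⊕1 = 1
s2 (pos 2,3,6,7): 1⊕1⊕0⊕1 = 1
s4 (pos 4,5,6,7): 0⊕1⊕0⊕1 = 0
Syndrome s4…s1 = 011 → error at position 3.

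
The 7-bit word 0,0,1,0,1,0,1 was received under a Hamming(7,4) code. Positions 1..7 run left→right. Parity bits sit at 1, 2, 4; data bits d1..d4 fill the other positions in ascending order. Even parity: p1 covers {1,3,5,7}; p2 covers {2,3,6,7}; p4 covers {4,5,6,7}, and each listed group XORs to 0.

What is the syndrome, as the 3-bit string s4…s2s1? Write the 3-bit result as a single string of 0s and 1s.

s1 (pos 1,3,5,7): 0⊕1⊕1⊕1 = 1
s2 (pos 2,3,6,7): 0⊕1⊕0⊕1 = 0
s4 (pos 4,5,6,7): 0⊕1⊕0⊕1 = 0
Syndrome s4…s1 = 001 → error at position 1.

001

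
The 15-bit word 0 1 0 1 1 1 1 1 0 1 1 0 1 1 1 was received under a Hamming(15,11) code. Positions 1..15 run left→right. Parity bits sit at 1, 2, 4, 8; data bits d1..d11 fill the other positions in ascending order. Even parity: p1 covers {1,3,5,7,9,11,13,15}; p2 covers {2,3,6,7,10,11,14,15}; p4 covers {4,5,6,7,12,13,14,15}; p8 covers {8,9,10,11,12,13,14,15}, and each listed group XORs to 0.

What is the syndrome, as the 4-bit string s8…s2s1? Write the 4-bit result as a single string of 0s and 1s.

s1 (pos 1,3,5,7,9,11,13,15): 0⊕0⊕1⊕1⊕0⊕1⊕1⊕1 = 1
s2 (pos 2,3,6,7,10,11,14,15): 1⊕0⊕1⊕1⊕1⊕1⊕1⊕1 = 1
s4 (pos 4,5,6,7,12,13,14,15): 1⊕1⊕1⊕1⊕0⊕1⊕1⊕1 = 1
s8 (pos 8,9,10,11,12,13,14,15): 1⊕0⊕1⊕1⊕0⊕1⊕1⊕1 = 0
Syndrome s8…s1 = 0111 → error at position 7.

0111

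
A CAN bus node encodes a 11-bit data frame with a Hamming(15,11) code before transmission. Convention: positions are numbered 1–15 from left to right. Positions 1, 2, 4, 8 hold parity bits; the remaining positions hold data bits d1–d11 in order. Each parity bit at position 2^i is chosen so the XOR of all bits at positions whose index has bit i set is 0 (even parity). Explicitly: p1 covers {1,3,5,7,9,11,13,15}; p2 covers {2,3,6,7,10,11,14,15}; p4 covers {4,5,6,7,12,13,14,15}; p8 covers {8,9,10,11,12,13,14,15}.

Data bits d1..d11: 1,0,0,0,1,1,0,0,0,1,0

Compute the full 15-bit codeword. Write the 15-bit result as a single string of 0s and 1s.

Place data at non-parity positions: p1 p2 1 p4 0 0 0 p8 1 1 0 0 0 1 0
p1 (pos 1,3,5,7,9,11,13,15): XOR of data positions = 1⊕0⊕0⊕1⊕0⊕0⊕0 = 0
p2 (pos 2,3,6,7,10,11,14,15): XOR of data positions = 1⊕0⊕0⊕1⊕0⊕1⊕0 = 1
p4 (pos 4,5,6,7,12,13,14,15): XOR of data positions = 0⊕0⊕0⊕0⊕0⊕1⊕0 = 1
p8 (pos 8,9,10,11,12,13,14,15): XOR of data positions = 1⊕1⊕0⊕0⊕0⊕1⊕0 = 1
Codeword: 011100011100010

011100011100010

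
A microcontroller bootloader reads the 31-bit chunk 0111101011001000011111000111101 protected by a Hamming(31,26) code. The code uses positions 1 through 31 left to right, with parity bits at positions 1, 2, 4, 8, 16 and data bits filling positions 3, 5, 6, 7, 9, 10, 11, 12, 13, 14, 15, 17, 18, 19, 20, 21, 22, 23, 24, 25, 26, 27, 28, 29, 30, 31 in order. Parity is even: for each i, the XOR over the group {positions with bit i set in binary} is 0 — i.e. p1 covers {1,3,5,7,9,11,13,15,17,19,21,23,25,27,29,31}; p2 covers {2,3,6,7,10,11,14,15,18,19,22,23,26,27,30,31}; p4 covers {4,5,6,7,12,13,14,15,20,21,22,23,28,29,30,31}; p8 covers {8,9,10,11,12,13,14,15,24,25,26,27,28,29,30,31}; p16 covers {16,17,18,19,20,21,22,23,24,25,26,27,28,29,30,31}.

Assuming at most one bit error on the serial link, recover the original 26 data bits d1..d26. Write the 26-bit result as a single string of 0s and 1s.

11011100100011111000111101

s1 (pos 1,3,5,7,9,11,13,15,17,19,21,23,25,27,29,31): 0⊕1⊕1⊕1⊕1⊕0⊕1⊕0⊕0⊕1⊕1⊕0⊕0⊕1⊕1⊕1 = 0
s2 (pos 2,3,6,7,10,11,14,15,18,19,22,23,26,27,30,31): 1⊕1⊕0⊕1⊕1⊕0⊕0⊕0⊕1⊕1⊕1⊕0⊕1⊕1⊕0⊕1 = 0
s4 (pos 4,5,6,7,12,13,14,15,20,21,22,23,28,29,30,31): 1⊕1⊕0⊕1⊕0⊕1⊕0⊕0⊕1⊕1⊕1⊕0⊕1⊕1⊕0⊕1 = 0
s8 (pos 8,9,10,11,12,13,14,15,24,25,26,27,28,29,30,31): 0⊕1⊕1⊕0⊕0⊕1⊕0⊕0⊕0⊕0⊕1⊕1⊕1⊕1⊕0⊕1 = 0
s16 (pos 16,17,18,19,20,21,22,23,24,25,26,27,28,29,30,31): 0⊕0⊕1⊕1⊕1⊕1⊕1⊕0⊕0⊕0⊕1⊕1⊕1⊕1⊕0⊕1 = 0
Syndrome s16…s1 = 00000 → no error.
Read data bits from positions 3,5,6,7,9,10,11,12,13,14,15,17,18,19,20,21,22,23,24,25,26,27,28,29,30,31: 11011100100011111000111101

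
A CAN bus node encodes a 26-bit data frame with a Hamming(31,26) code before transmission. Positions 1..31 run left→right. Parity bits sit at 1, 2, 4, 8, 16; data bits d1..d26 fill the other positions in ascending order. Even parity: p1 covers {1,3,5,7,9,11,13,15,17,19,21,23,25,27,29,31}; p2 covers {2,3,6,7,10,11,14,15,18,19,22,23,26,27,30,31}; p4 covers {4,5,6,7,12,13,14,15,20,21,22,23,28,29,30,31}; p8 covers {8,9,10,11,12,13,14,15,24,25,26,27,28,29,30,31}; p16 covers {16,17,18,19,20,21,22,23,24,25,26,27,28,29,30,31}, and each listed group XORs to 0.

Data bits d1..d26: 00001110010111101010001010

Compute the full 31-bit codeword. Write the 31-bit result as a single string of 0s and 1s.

Place data at non-parity positions: p1 p2 0 p4 0 0 0 p8 1 1 1 0 0 1 0 p16 1 1 1 1 0 1 0 1 0 0 0 1 0 1 0
p1 (pos 1,3,5,7,9,11,13,15,17,19,21,23,25,27,29,31): XOR of data positions = 0⊕0⊕0⊕1⊕1⊕0⊕0⊕1⊕1⊕0⊕0⊕0⊕0⊕0⊕0 = 0
p2 (pos 2,3,6,7,10,11,14,15,18,19,22,23,26,27,30,31): XOR of data positions = 0⊕0⊕0⊕1⊕1⊕1⊕0⊕1⊕1⊕1⊕0⊕0⊕0⊕1⊕0 = 1
p4 (pos 4,5,6,7,12,13,14,15,20,21,22,23,28,29,30,31): XOR of data positions = 0⊕0⊕0⊕0⊕0⊕1⊕0⊕1⊕0⊕1⊕0⊕1⊕0⊕1⊕0 = 1
p8 (pos 8,9,10,11,12,13,14,15,24,25,26,27,28,29,30,31): XOR of data positions = 1⊕1⊕1⊕0⊕0⊕1⊕0⊕1⊕0⊕0⊕0⊕1⊕0⊕1⊕0 = 1
p16 (pos 16,17,18,19,20,21,22,23,24,25,26,27,28,29,30,31): XOR of data positions = 1⊕1⊕1⊕1⊕0⊕1⊕0⊕1⊕0⊕0⊕0⊕1⊕0⊕1⊕0 = 0
Codeword: 0101000111100100111101010001010

0101000111100100111101010001010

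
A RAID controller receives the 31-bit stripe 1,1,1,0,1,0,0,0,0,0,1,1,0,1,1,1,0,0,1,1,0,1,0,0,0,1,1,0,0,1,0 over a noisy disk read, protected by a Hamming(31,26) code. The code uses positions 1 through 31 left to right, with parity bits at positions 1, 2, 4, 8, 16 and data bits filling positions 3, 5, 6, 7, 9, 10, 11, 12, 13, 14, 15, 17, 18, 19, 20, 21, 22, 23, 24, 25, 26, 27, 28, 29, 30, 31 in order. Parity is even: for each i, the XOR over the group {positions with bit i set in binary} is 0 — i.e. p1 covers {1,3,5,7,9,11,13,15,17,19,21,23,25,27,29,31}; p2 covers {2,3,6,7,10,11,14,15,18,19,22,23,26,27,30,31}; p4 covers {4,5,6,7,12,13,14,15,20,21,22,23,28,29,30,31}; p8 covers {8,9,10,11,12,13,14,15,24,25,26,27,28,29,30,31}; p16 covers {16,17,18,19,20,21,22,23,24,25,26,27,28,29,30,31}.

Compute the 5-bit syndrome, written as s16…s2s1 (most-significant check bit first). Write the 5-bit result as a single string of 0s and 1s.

s1 (pos 1,3,5,7,9,11,13,15,17,19,21,23,25,27,29,31): 1⊕1⊕1⊕0⊕0⊕1⊕0⊕1⊕0⊕1⊕0⊕0⊕0⊕1⊕0⊕0 = 1
s2 (pos 2,3,6,7,10,11,14,15,18,19,22,23,26,27,30,31): 1⊕1⊕0⊕0⊕0⊕1⊕1⊕1⊕0⊕1⊕1⊕0⊕1⊕1⊕1⊕0 = 0
s4 (pos 4,5,6,7,12,13,14,15,20,21,22,23,28,29,30,31): 0⊕1⊕0⊕0⊕1⊕0⊕1⊕1⊕1⊕0⊕1⊕0⊕0⊕0⊕1⊕0 = 1
s8 (pos 8,9,10,11,12,13,14,15,24,25,26,27,28,29,30,31): 0⊕0⊕0⊕1⊕1⊕0⊕1⊕1⊕0⊕0⊕1⊕1⊕0⊕0⊕1⊕0 = 1
s16 (pos 16,17,18,19,20,21,22,23,24,25,26,27,28,29,30,31): 1⊕0⊕0⊕1⊕1⊕0⊕1⊕0⊕0⊕0⊕1⊕1⊕0⊕0⊕1⊕0 = 1
Syndrome s16…s1 = 11101 → error at position 29.

11101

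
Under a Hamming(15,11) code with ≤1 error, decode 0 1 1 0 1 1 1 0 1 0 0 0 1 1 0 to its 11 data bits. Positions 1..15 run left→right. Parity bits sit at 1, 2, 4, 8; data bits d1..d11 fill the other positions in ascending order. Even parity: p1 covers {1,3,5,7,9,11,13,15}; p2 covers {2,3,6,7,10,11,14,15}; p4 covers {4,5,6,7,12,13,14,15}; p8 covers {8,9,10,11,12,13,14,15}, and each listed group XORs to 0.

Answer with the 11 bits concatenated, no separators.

s1 (pos 1,3,5,7,9,11,13,15): 0⊕1⊕1⊕1⊕1⊕0⊕1⊕0 = 1
s2 (pos 2,3,6,7,10,11,14,15): 1⊕1⊕1⊕1⊕0⊕0⊕1⊕0 = 1
s4 (pos 4,5,6,7,12,13,14,15): 0⊕1⊕1⊕1⊕0⊕1⊕1⊕0 = 1
s8 (pos 8,9,10,11,12,13,14,15): 0⊕1⊕0⊕0⊕0⊕1⊕1⊕0 = 1
Syndrome s8…s1 = 1111 → error at position 15.
Flip position 15: 011011101000110 → 011011101000111
Read data bits from positions 3,5,6,7,9,10,11,12,13,14,15: 11111000111

11111000111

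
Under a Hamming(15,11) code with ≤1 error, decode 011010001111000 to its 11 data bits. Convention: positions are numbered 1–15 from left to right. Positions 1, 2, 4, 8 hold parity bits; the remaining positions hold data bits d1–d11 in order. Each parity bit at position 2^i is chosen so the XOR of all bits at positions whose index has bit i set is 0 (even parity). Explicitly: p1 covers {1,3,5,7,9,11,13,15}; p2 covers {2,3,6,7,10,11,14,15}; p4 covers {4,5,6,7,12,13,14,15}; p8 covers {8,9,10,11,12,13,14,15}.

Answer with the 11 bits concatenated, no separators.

11001111000

s1 (pos 1,3,5,7,9,11,13,15): 0⊕1⊕1⊕0⊕1⊕1⊕0⊕0 = 0
s2 (pos 2,3,6,7,10,11,14,15): 1⊕1⊕0⊕0⊕1⊕1⊕0⊕0 = 0
s4 (pos 4,5,6,7,12,13,14,15): 0⊕1⊕0⊕0⊕1⊕0⊕0⊕0 = 0
s8 (pos 8,9,10,11,12,13,14,15): 0⊕1⊕1⊕1⊕1⊕0⊕0⊕0 = 0
Syndrome s8…s1 = 0000 → no error.
Read data bits from positions 3,5,6,7,9,10,11,12,13,14,15: 11001111000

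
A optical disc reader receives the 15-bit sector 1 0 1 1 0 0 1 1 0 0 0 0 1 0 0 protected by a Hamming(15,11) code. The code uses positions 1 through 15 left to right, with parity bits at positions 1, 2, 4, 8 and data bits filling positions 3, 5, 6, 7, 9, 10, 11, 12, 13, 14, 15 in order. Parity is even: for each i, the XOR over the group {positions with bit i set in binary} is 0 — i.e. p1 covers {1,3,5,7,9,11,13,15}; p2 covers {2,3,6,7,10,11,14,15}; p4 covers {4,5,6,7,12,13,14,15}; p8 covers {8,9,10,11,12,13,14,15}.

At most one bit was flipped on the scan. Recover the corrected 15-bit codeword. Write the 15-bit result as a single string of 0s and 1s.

101000110000100

s1 (pos 1,3,5,7,9,11,13,15): 1⊕1⊕0⊕1⊕0⊕0⊕1⊕0 = 0
s2 (pos 2,3,6,7,10,11,14,15): 0⊕1⊕0⊕1⊕0⊕0⊕0⊕0 = 0
s4 (pos 4,5,6,7,12,13,14,15): 1⊕0⊕0⊕1⊕0⊕1⊕0⊕0 = 1
s8 (pos 8,9,10,11,12,13,14,15): 1⊕0⊕0⊕0⊕0⊕1⊕0⊕0 = 0
Syndrome s8…s1 = 0100 → error at position 4.
Flip position 4: 101100110000100 → 101000110000100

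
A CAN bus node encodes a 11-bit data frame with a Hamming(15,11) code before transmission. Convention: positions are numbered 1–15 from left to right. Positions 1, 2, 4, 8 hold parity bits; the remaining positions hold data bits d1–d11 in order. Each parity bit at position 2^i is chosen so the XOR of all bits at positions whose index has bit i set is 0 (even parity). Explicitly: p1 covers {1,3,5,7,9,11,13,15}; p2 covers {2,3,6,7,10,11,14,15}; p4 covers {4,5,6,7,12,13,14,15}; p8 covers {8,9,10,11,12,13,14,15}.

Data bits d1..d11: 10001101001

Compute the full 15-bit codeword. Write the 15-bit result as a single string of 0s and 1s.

111000001101001

Place data at non-parity positions: p1 p2 1 p4 0 0 0 p8 1 1 0 1 0 0 1
p1 (pos 1,3,5,7,9,11,13,15): XOR of data positions = 1⊕0⊕0⊕1⊕0⊕0⊕1 = 1
p2 (pos 2,3,6,7,10,11,14,15): XOR of data positions = 1⊕0⊕0⊕1⊕0⊕0⊕1 = 1
p4 (pos 4,5,6,7,12,13,14,15): XOR of data positions = 0⊕0⊕0⊕1⊕0⊕0⊕1 = 0
p8 (pos 8,9,10,11,12,13,14,15): XOR of data positions = 1⊕1⊕0⊕1⊕0⊕0⊕1 = 0
Codeword: 111000001101001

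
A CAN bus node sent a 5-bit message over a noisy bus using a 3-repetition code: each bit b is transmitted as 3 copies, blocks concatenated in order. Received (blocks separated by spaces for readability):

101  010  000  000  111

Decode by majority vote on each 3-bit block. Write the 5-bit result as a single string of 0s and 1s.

10001

Block 1 (101): 2 ones → 1
Block 2 (010): 1 one → 0
Block 3 (000): 0 ones → 0
Block 4 (000): 0 ones → 0
Block 5 (111): 3 ones → 1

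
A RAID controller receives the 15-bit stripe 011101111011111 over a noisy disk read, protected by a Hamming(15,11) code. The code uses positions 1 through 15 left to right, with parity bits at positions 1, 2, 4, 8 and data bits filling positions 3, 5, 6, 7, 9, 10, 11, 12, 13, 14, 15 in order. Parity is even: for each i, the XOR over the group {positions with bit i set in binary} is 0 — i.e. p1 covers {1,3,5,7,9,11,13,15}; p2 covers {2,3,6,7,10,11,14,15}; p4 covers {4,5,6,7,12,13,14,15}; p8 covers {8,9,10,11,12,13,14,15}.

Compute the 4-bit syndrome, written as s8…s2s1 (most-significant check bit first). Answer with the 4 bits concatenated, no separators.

1110

s1 (pos 1,3,5,7,9,11,13,15): 0⊕1⊕0⊕1⊕1⊕1⊕1⊕1 = 0
s2 (pos 2,3,6,7,10,11,14,15): 1⊕1⊕1⊕1⊕0⊕1⊕1⊕1 = 1
s4 (pos 4,5,6,7,12,13,14,15): 1⊕0⊕1⊕1⊕1⊕1⊕1⊕1 = 1
s8 (pos 8,9,10,11,12,13,14,15): 1⊕1⊕0⊕1⊕1⊕1⊕1⊕1 = 1
Syndrome s8…s1 = 1110 → error at position 14.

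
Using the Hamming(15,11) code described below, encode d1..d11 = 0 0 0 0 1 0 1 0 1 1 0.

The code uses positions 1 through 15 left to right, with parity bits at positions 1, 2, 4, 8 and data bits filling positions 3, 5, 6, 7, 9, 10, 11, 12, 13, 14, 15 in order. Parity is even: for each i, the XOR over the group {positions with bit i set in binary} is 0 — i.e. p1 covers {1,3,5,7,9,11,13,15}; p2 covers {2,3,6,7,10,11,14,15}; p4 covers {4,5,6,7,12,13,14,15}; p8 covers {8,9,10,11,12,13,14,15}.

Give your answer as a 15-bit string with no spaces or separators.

Place data at non-parity positions: p1 p2 0 p4 0 0 0 p8 1 0 1 0 1 1 0
p1 (pos 1,3,5,7,9,11,13,15): XOR of data positions = 0⊕0⊕0⊕1⊕1⊕1⊕0 = 1
p2 (pos 2,3,6,7,10,11,14,15): XOR of data positions = 0⊕0⊕0⊕0⊕1⊕1⊕0 = 0
p4 (pos 4,5,6,7,12,13,14,15): XOR of data positions = 0⊕0⊕0⊕0⊕1⊕1⊕0 = 0
p8 (pos 8,9,10,11,12,13,14,15): XOR of data positions = 1⊕0⊕1⊕0⊕1⊕1⊕0 = 0
Codeword: 100000001010110

100000001010110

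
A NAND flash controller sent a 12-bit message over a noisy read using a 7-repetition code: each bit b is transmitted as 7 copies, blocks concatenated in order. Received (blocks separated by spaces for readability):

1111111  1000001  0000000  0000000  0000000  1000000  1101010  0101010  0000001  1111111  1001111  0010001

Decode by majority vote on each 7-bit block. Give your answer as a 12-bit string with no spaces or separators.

Block 1 (1111111): 7 ones → 1
Block 2 (1000001): 2 ones → 0
Block 3 (0000000): 0 ones → 0
Block 4 (0000000): 0 ones → 0
Block 5 (0000000): 0 ones → 0
Block 6 (1000000): 1 one → 0
Block 7 (1101010): 4 ones → 1
Block 8 (0101010): 3 ones → 0
Block 9 (0000001): 1 one → 0
Block 10 (1111111): 7 ones → 1
Block 11 (1001111): 5 ones → 1
Block 12 (0010001): 2 ones → 0

100000100110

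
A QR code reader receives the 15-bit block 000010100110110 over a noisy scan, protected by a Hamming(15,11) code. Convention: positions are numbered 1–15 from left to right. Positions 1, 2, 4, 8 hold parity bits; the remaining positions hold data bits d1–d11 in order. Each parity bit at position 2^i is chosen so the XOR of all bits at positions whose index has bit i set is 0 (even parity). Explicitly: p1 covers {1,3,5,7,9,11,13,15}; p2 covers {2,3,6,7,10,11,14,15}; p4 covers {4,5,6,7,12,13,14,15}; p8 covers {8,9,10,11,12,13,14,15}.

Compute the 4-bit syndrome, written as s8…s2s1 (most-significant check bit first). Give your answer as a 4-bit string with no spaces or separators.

0000

s1 (pos 1,3,5,7,9,11,13,15): 0⊕0⊕1⊕1⊕0⊕1⊕1⊕0 = 0
s2 (pos 2,3,6,7,10,11,14,15): 0⊕0⊕0⊕1⊕1⊕1⊕1⊕0 = 0
s4 (pos 4,5,6,7,12,13,14,15): 0⊕1⊕0⊕1⊕0⊕1⊕1⊕0 = 0
s8 (pos 8,9,10,11,12,13,14,15): 0⊕0⊕1⊕1⊕0⊕1⊕1⊕0 = 0
Syndrome s8…s1 = 0000 → no error.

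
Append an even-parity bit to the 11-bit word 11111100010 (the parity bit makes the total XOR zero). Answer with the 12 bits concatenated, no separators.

111111000101

XOR of the 11 data bits: 1⊕1⊕1⊕1⊕1⊕1⊕0⊕0⊕0⊕1⊕0 = 1
Parity bit = 1 (so all 12 bits XOR to 0).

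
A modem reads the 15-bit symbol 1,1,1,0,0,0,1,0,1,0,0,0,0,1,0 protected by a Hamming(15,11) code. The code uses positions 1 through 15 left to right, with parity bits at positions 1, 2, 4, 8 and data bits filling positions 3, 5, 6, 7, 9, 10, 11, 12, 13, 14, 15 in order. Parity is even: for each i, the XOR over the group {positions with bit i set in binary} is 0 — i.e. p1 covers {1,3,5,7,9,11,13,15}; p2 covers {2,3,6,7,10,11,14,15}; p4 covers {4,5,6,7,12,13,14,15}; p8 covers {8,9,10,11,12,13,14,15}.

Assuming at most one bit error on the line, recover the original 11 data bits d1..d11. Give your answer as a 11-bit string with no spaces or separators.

s1 (pos 1,3,5,7,9,11,13,15): 1⊕1⊕0⊕1⊕1⊕0⊕0⊕0 = 0
s2 (pos 2,3,6,7,10,11,14,15): 1⊕1⊕0⊕1⊕0⊕0⊕1⊕0 = 0
s4 (pos 4,5,6,7,12,13,14,15): 0⊕0⊕0⊕1⊕0⊕0⊕1⊕0 = 0
s8 (pos 8,9,10,11,12,13,14,15): 0⊕1⊕0⊕0⊕0⊕0⊕1⊕0 = 0
Syndrome s8…s1 = 0000 → no error.
Read data bits from positions 3,5,6,7,9,10,11,12,13,14,15: 10011000010

10011000010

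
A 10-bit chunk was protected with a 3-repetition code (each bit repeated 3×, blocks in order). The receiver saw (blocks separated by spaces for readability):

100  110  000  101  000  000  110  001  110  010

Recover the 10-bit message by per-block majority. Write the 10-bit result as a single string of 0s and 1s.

Block 1 (100): 1 one → 0
Block 2 (110): 2 ones → 1
Block 3 (000): 0 ones → 0
Block 4 (101): 2 ones → 1
Block 5 (000): 0 ones → 0
Block 6 (000): 0 ones → 0
Block 7 (110): 2 ones → 1
Block 8 (001): 1 one → 0
Block 9 (110): 2 ones → 1
Block 10 (010): 1 one → 0

0101001010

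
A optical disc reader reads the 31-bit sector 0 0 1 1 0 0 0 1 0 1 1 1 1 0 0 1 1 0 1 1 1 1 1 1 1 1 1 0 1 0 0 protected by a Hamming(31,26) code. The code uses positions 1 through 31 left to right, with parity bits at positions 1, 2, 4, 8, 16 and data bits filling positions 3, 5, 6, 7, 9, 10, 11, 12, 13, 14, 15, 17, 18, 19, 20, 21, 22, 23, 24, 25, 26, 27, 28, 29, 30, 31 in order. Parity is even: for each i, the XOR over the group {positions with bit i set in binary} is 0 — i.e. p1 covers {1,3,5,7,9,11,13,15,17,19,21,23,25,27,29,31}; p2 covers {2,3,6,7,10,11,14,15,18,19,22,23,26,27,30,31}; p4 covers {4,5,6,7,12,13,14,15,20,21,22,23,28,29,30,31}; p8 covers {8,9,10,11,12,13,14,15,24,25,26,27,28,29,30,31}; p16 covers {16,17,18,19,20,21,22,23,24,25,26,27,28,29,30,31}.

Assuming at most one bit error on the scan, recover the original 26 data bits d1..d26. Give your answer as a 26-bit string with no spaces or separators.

s1 (pos 1,3,5,7,9,11,13,15,17,19,21,23,25,27,29,31): 0⊕1⊕0⊕0⊕0⊕1⊕1⊕0⊕1⊕1⊕1⊕1⊕1⊕1⊕1⊕0 = 0
s2 (pos 2,3,6,7,10,11,14,15,18,19,22,23,26,27,30,31): 0⊕1⊕0⊕0⊕1⊕1⊕0⊕0⊕0⊕1⊕1⊕1⊕1⊕1⊕0⊕0 = 0
s4 (pos 4,5,6,7,12,13,14,15,20,21,22,23,28,29,30,31): 1⊕0⊕0⊕0⊕1⊕1⊕0⊕0⊕1⊕1⊕1⊕1⊕0⊕1⊕0⊕0 = 0
s8 (pos 8,9,10,11,12,13,14,15,24,25,26,27,28,29,30,31): 1⊕0⊕1⊕1⊕1⊕1⊕0⊕0⊕1⊕1⊕1⊕1⊕0⊕1⊕0⊕0 = 0
s16 (pos 16,17,18,19,20,21,22,23,24,25,26,27,28,29,30,31): 1⊕1⊕0⊕1⊕1⊕1⊕1⊕1⊕1⊕1⊕1⊕1⊕0⊕1⊕0⊕0 = 0
Syndrome s16…s1 = 00000 → no error.
Read data bits from positions 3,5,6,7,9,10,11,12,13,14,15,17,18,19,20,21,22,23,24,25,26,27,28,29,30,31: 10000111100101111111110100

10000111100101111111110100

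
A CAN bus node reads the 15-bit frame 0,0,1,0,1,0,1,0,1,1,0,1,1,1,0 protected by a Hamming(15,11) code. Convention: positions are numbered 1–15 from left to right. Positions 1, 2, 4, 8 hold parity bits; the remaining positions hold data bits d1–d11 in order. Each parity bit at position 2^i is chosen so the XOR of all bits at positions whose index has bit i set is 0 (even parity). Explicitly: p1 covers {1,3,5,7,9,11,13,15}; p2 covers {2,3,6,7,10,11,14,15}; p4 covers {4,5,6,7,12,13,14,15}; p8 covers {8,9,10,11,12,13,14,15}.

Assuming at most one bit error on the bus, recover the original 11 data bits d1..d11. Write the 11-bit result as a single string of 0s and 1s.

11011101010

s1 (pos 1,3,5,7,9,11,13,15): 0⊕1⊕1⊕1⊕1⊕0⊕1⊕0 = 1
s2 (pos 2,3,6,7,10,11,14,15): 0⊕1⊕0⊕1⊕1⊕0⊕1⊕0 = 0
s4 (pos 4,5,6,7,12,13,14,15): 0⊕1⊕0⊕1⊕1⊕1⊕1⊕0 = 1
s8 (pos 8,9,10,11,12,13,14,15): 0⊕1⊕1⊕0⊕1⊕1⊕1⊕0 = 1
Syndrome s8…s1 = 1101 → error at position 13.
Flip position 13: 001010101101110 → 001010101101010
Read data bits from positions 3,5,6,7,9,10,11,12,13,14,15: 11011101010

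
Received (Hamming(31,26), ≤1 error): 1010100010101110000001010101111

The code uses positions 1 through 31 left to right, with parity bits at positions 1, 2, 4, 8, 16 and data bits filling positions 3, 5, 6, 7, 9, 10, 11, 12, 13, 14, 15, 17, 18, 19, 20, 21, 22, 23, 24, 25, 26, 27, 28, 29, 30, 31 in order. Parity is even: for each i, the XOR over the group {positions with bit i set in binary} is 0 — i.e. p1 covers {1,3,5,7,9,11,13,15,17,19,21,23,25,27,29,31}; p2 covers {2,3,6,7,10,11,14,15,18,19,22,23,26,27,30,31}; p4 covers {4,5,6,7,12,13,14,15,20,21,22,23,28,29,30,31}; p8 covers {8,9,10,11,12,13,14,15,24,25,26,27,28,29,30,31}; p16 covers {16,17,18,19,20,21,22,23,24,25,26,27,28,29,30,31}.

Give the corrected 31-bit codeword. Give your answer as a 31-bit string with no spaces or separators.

s1 (pos 1,3,5,7,9,11,13,15,17,19,21,23,25,27,29,31): 1⊕1⊕1⊕0⊕1⊕1⊕1⊕1⊕0⊕0⊕0⊕0⊕0⊕0⊕1⊕1 = 1
s2 (pos 2,3,6,7,10,11,14,15,18,19,22,23,26,27,30,31): 0⊕1⊕0⊕0⊕0⊕1⊕1⊕1⊕0⊕0⊕1⊕0⊕1⊕0⊕1⊕1 = 0
s4 (pos 4,5,6,7,12,13,14,15,20,21,22,23,28,29,30,31): 0⊕1⊕0⊕0⊕0⊕1⊕1⊕1⊕0⊕0⊕1⊕0⊕1⊕1⊕1⊕1 = 1
s8 (pos 8,9,10,11,12,13,14,15,24,25,26,27,28,29,30,31): 0⊕1⊕0⊕1⊕0⊕1⊕1⊕1⊕1⊕0⊕1⊕0⊕1⊕1⊕1⊕1 = 1
s16 (pos 16,17,18,19,20,21,22,23,24,25,26,27,28,29,30,31): 0⊕0⊕0⊕0⊕0⊕0⊕1⊕0⊕1⊕0⊕1⊕0⊕1⊕1⊕1⊕1 = 1
Syndrome s16…s1 = 11101 → error at position 29.
Flip position 29: 1010100010101110000001010101111 → 1010100010101110000001010101011

1010100010101110000001010101011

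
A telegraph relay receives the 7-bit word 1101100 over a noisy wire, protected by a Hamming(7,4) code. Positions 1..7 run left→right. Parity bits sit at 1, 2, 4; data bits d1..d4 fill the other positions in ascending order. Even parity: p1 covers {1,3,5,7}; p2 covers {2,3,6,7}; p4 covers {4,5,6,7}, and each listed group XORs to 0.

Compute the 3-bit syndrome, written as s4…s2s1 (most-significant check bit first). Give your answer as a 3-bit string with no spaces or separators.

010

s1 (pos 1,3,5,7): 1⊕0⊕1⊕0 = 0
s2 (pos 2,3,6,7): 1⊕0⊕0⊕0 = 1
s4 (pos 4,5,6,7): 1⊕1⊕0⊕0 = 0
Syndrome s4…s1 = 010 → error at position 2.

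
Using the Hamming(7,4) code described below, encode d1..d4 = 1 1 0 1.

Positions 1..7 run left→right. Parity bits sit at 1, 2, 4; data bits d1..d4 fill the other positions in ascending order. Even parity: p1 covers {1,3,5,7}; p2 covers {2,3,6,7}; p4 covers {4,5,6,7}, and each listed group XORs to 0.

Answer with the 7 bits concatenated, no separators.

Place data at non-parity positions: p1 p2 1 p4 1 0 1
p1 (pos 1,3,5,7): XOR of data positions = 1⊕1⊕1 = 1
p2 (pos 2,3,6,7): XOR of data positions = 1⊕0⊕1 = 0
p4 (pos 4,5,6,7): XOR of data positions = 1⊕0⊕1 = 0
Codeword: 1010101

1010101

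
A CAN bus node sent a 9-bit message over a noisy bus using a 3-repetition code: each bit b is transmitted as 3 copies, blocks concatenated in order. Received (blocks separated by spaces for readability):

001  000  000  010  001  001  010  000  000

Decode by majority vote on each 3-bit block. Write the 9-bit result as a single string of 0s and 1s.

000000000

Block 1 (001): 1 one → 0
Block 2 (000): 0 ones → 0
Block 3 (000): 0 ones → 0
Block 4 (010): 1 one → 0
Block 5 (001): 1 one → 0
Block 6 (001): 1 one → 0
Block 7 (010): 1 one → 0
Block 8 (000): 0 ones → 0
Block 9 (000): 0 ones → 0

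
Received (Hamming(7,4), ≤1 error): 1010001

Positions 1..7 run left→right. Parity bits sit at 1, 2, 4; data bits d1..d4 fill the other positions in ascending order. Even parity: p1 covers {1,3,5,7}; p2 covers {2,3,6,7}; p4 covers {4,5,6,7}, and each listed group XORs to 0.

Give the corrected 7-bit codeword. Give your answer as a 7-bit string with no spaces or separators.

1010101

s1 (pos 1,3,5,7): 1⊕1⊕0⊕1 = 1
s2 (pos 2,3,6,7): 0⊕1⊕0⊕1 = 0
s4 (pos 4,5,6,7): 0⊕0⊕0⊕1 = 1
Syndrome s4…s1 = 101 → error at position 5.
Flip position 5: 1010001 → 1010101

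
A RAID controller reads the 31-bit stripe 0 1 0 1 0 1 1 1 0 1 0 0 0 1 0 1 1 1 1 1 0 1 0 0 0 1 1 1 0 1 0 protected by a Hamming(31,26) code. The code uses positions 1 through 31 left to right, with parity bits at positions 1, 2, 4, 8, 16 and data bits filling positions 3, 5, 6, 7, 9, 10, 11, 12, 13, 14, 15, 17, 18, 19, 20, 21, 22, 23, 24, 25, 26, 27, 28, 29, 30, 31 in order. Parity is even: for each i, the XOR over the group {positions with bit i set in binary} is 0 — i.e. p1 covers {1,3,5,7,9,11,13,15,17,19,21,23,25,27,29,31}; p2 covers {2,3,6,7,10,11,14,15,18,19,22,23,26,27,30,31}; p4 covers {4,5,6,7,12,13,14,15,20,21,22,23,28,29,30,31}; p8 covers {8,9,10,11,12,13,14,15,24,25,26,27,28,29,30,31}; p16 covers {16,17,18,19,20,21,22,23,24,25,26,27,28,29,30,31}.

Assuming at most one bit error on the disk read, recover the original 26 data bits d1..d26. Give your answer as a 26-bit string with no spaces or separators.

s1 (pos 1,3,5,7,9,11,13,15,17,19,21,23,25,27,29,31): 0⊕0⊕0⊕1⊕0⊕0⊕0⊕0⊕1⊕1⊕0⊕0⊕0⊕1⊕0⊕0 = 0
s2 (pos 2,3,6,7,10,11,14,15,18,19,22,23,26,27,30,31): 1⊕0⊕1⊕1⊕1⊕0⊕1⊕0⊕1⊕1⊕1⊕0⊕1⊕1⊕1⊕0 = 1
s4 (pos 4,5,6,7,12,13,14,15,20,21,22,23,28,29,30,31): 1⊕0⊕1⊕1⊕0⊕0⊕1⊕0⊕1⊕0⊕1⊕0⊕1⊕0⊕1⊕0 = 0
s8 (pos 8,9,10,11,12,13,14,15,24,25,26,27,28,29,30,31): 1⊕0⊕1⊕0⊕0⊕0⊕1⊕0⊕0⊕0⊕1⊕1⊕1⊕0⊕1⊕0 = 1
s16 (pos 16,17,18,19,20,21,22,23,24,25,26,27,28,29,30,31): 1⊕1⊕1⊕1⊕1⊕0⊕1⊕0⊕0⊕0⊕1⊕1⊕1⊕0⊕1⊕0 = 0
Syndrome s16…s1 = 01010 → error at position 10.
Flip position 10: 0101011101000101111101000111010 → 0101011100000101111101000111010
Read data bits from positions 3,5,6,7,9,10,11,12,13,14,15,17,18,19,20,21,22,23,24,25,26,27,28,29,30,31: 00110000010111101000111010

00110000010111101000111010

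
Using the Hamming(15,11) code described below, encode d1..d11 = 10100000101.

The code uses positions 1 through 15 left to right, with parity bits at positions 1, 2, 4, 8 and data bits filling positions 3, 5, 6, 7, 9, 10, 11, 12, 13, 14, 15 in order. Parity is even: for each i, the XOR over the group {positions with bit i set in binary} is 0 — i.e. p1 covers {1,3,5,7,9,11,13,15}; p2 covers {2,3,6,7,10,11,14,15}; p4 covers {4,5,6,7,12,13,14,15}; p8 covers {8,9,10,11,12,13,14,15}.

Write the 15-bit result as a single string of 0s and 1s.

Place data at non-parity positions: p1 p2 1 p4 0 1 0 p8 0 0 0 0 1 0 1
p1 (pos 1,3,5,7,9,11,13,15): XOR of data positions = 1⊕0⊕0⊕0⊕0⊕1⊕1 = 1
p2 (pos 2,3,6,7,10,11,14,15): XOR of data positions = 1⊕1⊕0⊕0⊕0⊕0⊕1 = 1
p4 (pos 4,5,6,7,12,13,14,15): XOR of data positions = 0⊕1⊕0⊕0⊕1⊕0⊕1 = 1
p8 (pos 8,9,10,11,12,13,14,15): XOR of data positions = 0⊕0⊕0⊕0⊕1⊕0⊕1 = 0
Codeword: 111101000000101

111101000000101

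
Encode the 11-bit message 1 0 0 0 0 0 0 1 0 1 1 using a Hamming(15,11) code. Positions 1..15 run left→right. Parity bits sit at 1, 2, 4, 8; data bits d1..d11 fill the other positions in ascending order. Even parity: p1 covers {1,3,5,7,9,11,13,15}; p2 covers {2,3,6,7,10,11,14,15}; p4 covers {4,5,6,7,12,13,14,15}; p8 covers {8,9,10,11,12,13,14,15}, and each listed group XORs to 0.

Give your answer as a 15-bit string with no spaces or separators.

Place data at non-parity positions: p1 p2 1 p4 0 0 0 p8 0 0 0 1 0 1 1
p1 (pos 1,3,5,7,9,11,13,15): XOR of data positions = 1⊕0⊕0⊕0⊕0⊕0⊕1 = 0
p2 (pos 2,3,6,7,10,11,14,15): XOR of data positions = 1⊕0⊕0⊕0⊕0⊕1⊕1 = 1
p4 (pos 4,5,6,7,12,13,14,15): XOR of data positions = 0⊕0⊕0⊕1⊕0⊕1⊕1 = 1
p8 (pos 8,9,10,11,12,13,14,15): XOR of data positions = 0⊕0⊕0⊕1⊕0⊕1⊕1 = 1
Codeword: 011100010001011

011100010001011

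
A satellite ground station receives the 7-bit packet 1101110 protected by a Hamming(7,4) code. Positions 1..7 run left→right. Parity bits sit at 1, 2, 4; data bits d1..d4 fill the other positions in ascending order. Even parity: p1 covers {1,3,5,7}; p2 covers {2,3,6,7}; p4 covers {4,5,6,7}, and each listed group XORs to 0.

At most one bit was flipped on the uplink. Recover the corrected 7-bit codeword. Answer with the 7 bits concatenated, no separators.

s1 (pos 1,3,5,7): 1⊕0⊕1⊕0 = 0
s2 (pos 2,3,6,7): 1⊕0⊕1⊕0 = 0
s4 (pos 4,5,6,7): 1⊕1⊕1⊕0 = 1
Syndrome s4…s1 = 100 → error at position 4.
Flip position 4: 1101110 → 1100110

1100110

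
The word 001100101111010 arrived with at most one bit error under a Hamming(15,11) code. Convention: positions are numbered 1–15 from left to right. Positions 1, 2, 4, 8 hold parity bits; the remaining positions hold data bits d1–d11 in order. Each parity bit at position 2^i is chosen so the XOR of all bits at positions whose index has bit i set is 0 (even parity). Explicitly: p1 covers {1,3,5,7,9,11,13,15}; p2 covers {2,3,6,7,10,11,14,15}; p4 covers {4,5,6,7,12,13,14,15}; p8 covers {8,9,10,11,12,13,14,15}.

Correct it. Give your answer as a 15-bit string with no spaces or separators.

s1 (pos 1,3,5,7,9,11,13,15): 0⊕1⊕0⊕1⊕1⊕1⊕0⊕0 = 0
s2 (pos 2,3,6,7,10,11,14,15): 0⊕1⊕0⊕1⊕1⊕1⊕1⊕0 = 1
s4 (pos 4,5,6,7,12,13,14,15): 1⊕0⊕0⊕1⊕1⊕0⊕1⊕0 = 0
s8 (pos 8,9,10,11,12,13,14,15): 0⊕1⊕1⊕1⊕1⊕0⊕1⊕0 = 1
Syndrome s8…s1 = 1010 → error at position 10.
Flip position 10: 001100101111010 → 001100101011010

001100101011010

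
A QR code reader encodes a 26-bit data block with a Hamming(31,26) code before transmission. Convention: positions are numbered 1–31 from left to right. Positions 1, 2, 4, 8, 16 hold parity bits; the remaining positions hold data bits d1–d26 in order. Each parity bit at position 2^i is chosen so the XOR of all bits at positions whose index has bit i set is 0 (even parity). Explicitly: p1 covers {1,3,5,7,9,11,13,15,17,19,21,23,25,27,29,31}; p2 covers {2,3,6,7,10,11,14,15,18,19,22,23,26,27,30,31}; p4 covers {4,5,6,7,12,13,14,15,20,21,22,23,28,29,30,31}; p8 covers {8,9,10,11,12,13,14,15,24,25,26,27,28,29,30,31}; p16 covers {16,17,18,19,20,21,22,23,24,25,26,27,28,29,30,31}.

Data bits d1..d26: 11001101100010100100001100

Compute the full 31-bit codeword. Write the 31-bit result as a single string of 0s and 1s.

0011100011011001010100100001100

Place data at non-parity positions: p1 p2 1 p4 1 0 0 p8 1 1 0 1 1 0 0 p16 0 1 0 1 0 0 1 0 0 0 0 1 1 0 0
p1 (pos 1,3,5,7,9,11,13,15,17,19,21,23,25,27,29,31): XOR of data positions = 1⊕1⊕0⊕1⊕0⊕1⊕0⊕0⊕0⊕0⊕1⊕0⊕0⊕1⊕0 = 0
p2 (pos 2,3,6,7,10,11,14,15,18,19,22,23,26,27,30,31): XOR of data positions = 1⊕0⊕0⊕1⊕0⊕0⊕0⊕1⊕0⊕0⊕1⊕0⊕0⊕0⊕0 = 0
p4 (pos 4,5,6,7,12,13,14,15,20,21,22,23,28,29,30,31): XOR of data positions = 1⊕0⊕0⊕1⊕1⊕0⊕0⊕1⊕0⊕0⊕1⊕1⊕1⊕0⊕0 = 1
p8 (pos 8,9,10,11,12,13,14,15,24,25,26,27,28,29,30,31): XOR of data positions = 1⊕1⊕0⊕1⊕1⊕0⊕0⊕0⊕0⊕0⊕0⊕1⊕1⊕0⊕0 = 0
p16 (pos 16,17,18,19,20,21,22,23,24,25,26,27,28,29,30,31): XOR of data positions = 0⊕1⊕0⊕1⊕0⊕0⊕1⊕0⊕0⊕0⊕0⊕1⊕1⊕0⊕0 = 1
Codeword: 0011100011011001010100100001100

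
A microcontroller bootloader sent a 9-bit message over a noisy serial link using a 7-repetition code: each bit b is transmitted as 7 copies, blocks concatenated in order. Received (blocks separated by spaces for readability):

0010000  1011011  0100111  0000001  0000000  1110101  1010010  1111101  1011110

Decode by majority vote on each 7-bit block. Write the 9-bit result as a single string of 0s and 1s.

011001011

Block 1 (0010000): 1 one → 0
Block 2 (1011011): 5 ones → 1
Block 3 (0100111): 4 ones → 1
Block 4 (0000001): 1 one → 0
Block 5 (0000000): 0 ones → 0
Block 6 (1110101): 5 ones → 1
Block 7 (1010010): 3 ones → 0
Block 8 (1111101): 6 ones → 1
Block 9 (1011110): 5 ones → 1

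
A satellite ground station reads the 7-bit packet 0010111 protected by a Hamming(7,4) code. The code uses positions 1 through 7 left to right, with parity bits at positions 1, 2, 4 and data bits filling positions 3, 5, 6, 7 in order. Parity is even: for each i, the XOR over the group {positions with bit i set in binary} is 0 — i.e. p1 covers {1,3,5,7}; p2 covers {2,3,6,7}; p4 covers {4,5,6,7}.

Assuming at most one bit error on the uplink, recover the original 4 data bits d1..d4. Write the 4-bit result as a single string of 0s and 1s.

1110

s1 (pos 1,3,5,7): 0⊕1⊕1⊕1 = 1
s2 (pos 2,3,6,7): 0⊕1⊕1⊕1 = 1
s4 (pos 4,5,6,7): 0⊕1⊕1⊕1 = 1
Syndrome s4…s1 = 111 → error at position 7.
Flip position 7: 0010111 → 0010110
Read data bits from positions 3,5,6,7: 1110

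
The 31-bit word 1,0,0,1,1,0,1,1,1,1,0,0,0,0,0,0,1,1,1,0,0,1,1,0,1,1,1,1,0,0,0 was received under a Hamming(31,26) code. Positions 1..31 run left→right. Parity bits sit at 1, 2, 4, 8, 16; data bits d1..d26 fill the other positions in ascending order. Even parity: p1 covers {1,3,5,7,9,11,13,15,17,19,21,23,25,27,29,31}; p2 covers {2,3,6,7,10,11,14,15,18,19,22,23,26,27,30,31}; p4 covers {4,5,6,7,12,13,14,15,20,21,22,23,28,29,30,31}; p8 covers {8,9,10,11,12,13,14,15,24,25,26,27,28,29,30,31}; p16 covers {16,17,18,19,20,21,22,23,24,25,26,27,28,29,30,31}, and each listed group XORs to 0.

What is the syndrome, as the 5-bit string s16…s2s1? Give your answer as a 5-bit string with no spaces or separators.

11001

s1 (pos 1,3,5,7,9,11,13,15,17,19,21,23,25,27,29,31): 1⊕0⊕1⊕1⊕1⊕0⊕0⊕0⊕1⊕1⊕0⊕1⊕1⊕1⊕0⊕0 = 1
s2 (pos 2,3,6,7,10,11,14,15,18,19,22,23,26,27,30,31): 0⊕0⊕0⊕1⊕1⊕0⊕0⊕0⊕1⊕1⊕1⊕1⊕1⊕1⊕0⊕0 = 0
s4 (pos 4,5,6,7,12,13,14,15,20,21,22,23,28,29,30,31): 1⊕1⊕0⊕1⊕0⊕0⊕0⊕0⊕0⊕0⊕1⊕1⊕1⊕0⊕0⊕0 = 0
s8 (pos 8,9,10,11,12,13,14,15,24,25,26,27,28,29,30,31): 1⊕1⊕1⊕0⊕0⊕0⊕0⊕0⊕0⊕1⊕1⊕1⊕1⊕0⊕0⊕0 = 1
s16 (pos 16,17,18,19,20,21,22,23,24,25,26,27,28,29,30,31): 0⊕1⊕1⊕1⊕0⊕0⊕1⊕1⊕0⊕1⊕1⊕1⊕1⊕0⊕0⊕0 = 1
Syndrome s16…s1 = 11001 → error at position 25.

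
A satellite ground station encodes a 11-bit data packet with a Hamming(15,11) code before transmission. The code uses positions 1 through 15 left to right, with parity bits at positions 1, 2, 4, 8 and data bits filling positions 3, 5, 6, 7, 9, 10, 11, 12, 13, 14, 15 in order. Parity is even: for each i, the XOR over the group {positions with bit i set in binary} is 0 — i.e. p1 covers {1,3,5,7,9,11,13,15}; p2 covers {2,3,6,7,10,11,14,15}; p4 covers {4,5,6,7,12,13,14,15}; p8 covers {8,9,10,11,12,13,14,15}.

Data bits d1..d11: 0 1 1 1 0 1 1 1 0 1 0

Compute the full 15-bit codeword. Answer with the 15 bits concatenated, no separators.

Place data at non-parity positions: p1 p2 0 p4 1 1 1 p8 0 1 1 1 0 1 0
p1 (pos 1,3,5,7,9,11,13,15): XOR of data positions = 0⊕1⊕1⊕0⊕1⊕0⊕0 = 1
p2 (pos 2,3,6,7,10,11,14,15): XOR of data positions = 0⊕1⊕1⊕1⊕1⊕1⊕0 = 1
p4 (pos 4,5,6,7,12,13,14,15): XOR of data positions = 1⊕1⊕1⊕1⊕0⊕1⊕0 = 1
p8 (pos 8,9,10,11,12,13,14,15): XOR of data positions = 0⊕1⊕1⊕1⊕0⊕1⊕0 = 0
Codeword: 110111100111010

110111100111010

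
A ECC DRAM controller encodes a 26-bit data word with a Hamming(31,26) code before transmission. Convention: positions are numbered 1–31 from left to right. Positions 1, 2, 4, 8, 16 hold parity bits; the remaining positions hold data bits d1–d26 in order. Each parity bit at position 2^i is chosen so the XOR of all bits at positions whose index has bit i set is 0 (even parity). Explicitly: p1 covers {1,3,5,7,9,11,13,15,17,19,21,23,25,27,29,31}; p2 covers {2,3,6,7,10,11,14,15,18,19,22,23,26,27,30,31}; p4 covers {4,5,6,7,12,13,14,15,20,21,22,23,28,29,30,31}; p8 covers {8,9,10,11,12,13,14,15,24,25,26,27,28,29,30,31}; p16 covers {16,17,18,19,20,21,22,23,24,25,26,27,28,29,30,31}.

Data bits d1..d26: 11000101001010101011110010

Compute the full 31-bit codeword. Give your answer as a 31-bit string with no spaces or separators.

1010100001010010010101011110010

Place data at non-parity positions: p1 p2 1 p4 1 0 0 p8 0 1 0 1 0 0 1 p16 0 1 0 1 0 1 0 1 1 1 1 0 0 1 0
p1 (pos 1,3,5,7,9,11,13,15,17,19,21,23,25,27,29,31): XOR of data positions = 1⊕1⊕0⊕0⊕0⊕0⊕1⊕0⊕0⊕0⊕0⊕1⊕1⊕0⊕0 = 1
p2 (pos 2,3,6,7,10,11,14,15,18,19,22,23,26,27,30,31): XOR of data positions = 1⊕0⊕0⊕1⊕0⊕0⊕1⊕1⊕0⊕1⊕0⊕1⊕1⊕1⊕0 = 0
p4 (pos 4,5,6,7,12,13,14,15,20,21,22,23,28,29,30,31): XOR of data positions = 1⊕0⊕0⊕1⊕0⊕0⊕1⊕1⊕0⊕1⊕0⊕0⊕0⊕1⊕0 = 0
p8 (pos 8,9,10,11,12,13,14,15,24,25,26,27,28,29,30,31): XOR of data positions = 0⊕1⊕0⊕1⊕0⊕0⊕1⊕1⊕1⊕1⊕1⊕0⊕0⊕1⊕0 = 0
p16 (pos 16,17,18,19,20,21,22,23,24,25,26,27,28,29,30,31): XOR of data positions = 0⊕1⊕0⊕1⊕0⊕1⊕0⊕1⊕1⊕1⊕1⊕0⊕0⊕1⊕0 = 0
Codeword: 1010100001010010010101011110010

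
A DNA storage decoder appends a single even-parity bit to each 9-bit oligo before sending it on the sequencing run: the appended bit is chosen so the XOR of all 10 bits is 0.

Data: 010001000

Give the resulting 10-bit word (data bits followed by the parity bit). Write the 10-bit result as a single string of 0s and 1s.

XOR of the 9 data bits: 0⊕1⊕0⊕0⊕0⊕1⊕0⊕0⊕0 = 0
Parity bit = 0 (so all 10 bits XOR to 0).

0100010000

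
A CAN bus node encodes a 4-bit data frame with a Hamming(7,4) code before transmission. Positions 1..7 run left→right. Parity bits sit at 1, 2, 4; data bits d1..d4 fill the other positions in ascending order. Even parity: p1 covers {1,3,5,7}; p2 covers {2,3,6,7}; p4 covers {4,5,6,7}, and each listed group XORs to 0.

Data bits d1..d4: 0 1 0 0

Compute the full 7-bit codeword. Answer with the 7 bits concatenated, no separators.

1001100

Place data at non-parity positions: p1 p2 0 p4 1 0 0
p1 (pos 1,3,5,7): XOR of data positions = 0⊕1⊕0 = 1
p2 (pos 2,3,6,7): XOR of data positions = 0⊕0⊕0 = 0
p4 (pos 4,5,6,7): XOR of data positions = 1⊕0⊕0 = 1
Codeword: 1001100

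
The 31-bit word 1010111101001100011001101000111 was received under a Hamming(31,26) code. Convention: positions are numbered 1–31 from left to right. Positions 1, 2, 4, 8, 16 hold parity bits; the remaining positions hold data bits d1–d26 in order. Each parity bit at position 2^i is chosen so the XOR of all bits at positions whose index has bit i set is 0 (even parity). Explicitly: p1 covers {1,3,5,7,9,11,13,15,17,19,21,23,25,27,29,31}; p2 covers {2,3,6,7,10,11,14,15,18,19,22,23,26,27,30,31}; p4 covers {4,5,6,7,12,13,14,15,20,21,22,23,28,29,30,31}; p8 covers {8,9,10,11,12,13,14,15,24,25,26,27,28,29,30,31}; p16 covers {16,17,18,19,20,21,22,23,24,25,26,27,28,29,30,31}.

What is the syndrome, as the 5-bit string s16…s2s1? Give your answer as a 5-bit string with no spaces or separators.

00010

s1 (pos 1,3,5,7,9,11,13,15,17,19,21,23,25,27,29,31): 1⊕1⊕1⊕1⊕0⊕0⊕1⊕0⊕0⊕1⊕0⊕1⊕1⊕0⊕1⊕1 = 0
s2 (pos 2,3,6,7,10,11,14,15,18,19,22,23,26,27,30,31): 0⊕1⊕1⊕1⊕1⊕0⊕1⊕0⊕1⊕1⊕1⊕1⊕0⊕0⊕1⊕1 = 1
s4 (pos 4,5,6,7,12,13,14,15,20,21,22,23,28,29,30,31): 0⊕1⊕1⊕1⊕0⊕1⊕1⊕0⊕0⊕0⊕1⊕1⊕0⊕1⊕1⊕1 = 0
s8 (pos 8,9,10,11,12,13,14,15,24,25,26,27,28,29,30,31): 1⊕0⊕1⊕0⊕0⊕1⊕1⊕0⊕0⊕1⊕0⊕0⊕0⊕1⊕1⊕1 = 0
s16 (pos 16,17,18,19,20,21,22,23,24,25,26,27,28,29,30,31): 0⊕0⊕1⊕1⊕0⊕0⊕1⊕1⊕0⊕1⊕0⊕0⊕0⊕1⊕1⊕1 = 0
Syndrome s16…s1 = 00010 → error at position 2.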